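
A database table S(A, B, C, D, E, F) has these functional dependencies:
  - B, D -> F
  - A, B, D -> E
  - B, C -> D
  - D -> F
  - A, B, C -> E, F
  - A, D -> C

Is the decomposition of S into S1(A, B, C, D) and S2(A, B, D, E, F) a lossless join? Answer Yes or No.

Yes

Common attributes: {A, B, D}; their closure is {A, B, C, D, E, F}.
Since S1 ⊆ {A, B, C, D, E, F}, the intersection is a superkey of S1; the decomposition is lossless.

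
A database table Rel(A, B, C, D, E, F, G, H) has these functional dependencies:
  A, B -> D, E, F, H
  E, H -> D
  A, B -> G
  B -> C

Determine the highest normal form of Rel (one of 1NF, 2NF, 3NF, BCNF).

Candidate key: {A, B}. Prime attributes: {A, B}.
E, H -> D breaks BCNF: {E, H}⁺ = {D, E, H}, so {E, H} is not a superkey.
Because {D} is non-prime and the left side of E, H -> D is not a superkey, the relation is not in 3NF.
Since {B} ⊂ {A, B} and {B}⁺ ⊇ {C} with {C} non-prime, there is a partial dependency; 2NF fails.

1NF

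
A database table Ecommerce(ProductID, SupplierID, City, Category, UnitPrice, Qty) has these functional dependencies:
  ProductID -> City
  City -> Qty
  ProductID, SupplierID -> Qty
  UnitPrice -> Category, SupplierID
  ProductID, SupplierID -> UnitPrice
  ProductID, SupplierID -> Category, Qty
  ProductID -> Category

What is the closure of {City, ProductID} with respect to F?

Start with {City, ProductID}.
City -> Qty applies; add {Qty} → now {City, ProductID, Qty}.
ProductID -> Category applies; add {Category} → now {Category, City, ProductID, Qty}.
No further FD applies.

{Category, City, ProductID, Qty}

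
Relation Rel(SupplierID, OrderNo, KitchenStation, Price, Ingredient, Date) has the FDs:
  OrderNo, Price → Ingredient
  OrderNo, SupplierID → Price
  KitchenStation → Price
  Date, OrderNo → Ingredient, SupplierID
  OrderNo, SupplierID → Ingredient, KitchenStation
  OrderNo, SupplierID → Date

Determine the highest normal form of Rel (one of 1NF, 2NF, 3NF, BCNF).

Candidate keys: {Date, OrderNo}, {OrderNo, SupplierID}. Prime attributes: {Date, OrderNo, SupplierID}.
OrderNo, Price → Ingredient breaks BCNF: {OrderNo, Price}⁺ = {Ingredient, OrderNo, Price}, so {OrderNo, Price} is not a superkey.
OrderNo, Price → Ingredient has non-prime {Ingredient} on the right and a non-superkey on the left, so 3NF fails.
Checking every proper subset of each key, none determines a non-prime attribute — 2NF is satisfied.

2NF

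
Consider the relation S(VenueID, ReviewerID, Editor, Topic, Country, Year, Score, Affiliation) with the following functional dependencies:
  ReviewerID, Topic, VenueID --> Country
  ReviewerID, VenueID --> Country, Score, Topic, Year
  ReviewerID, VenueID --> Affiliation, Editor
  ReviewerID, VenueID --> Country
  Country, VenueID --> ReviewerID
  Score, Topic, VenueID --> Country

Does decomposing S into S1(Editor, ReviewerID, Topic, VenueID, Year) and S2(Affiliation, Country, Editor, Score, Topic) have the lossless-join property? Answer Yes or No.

No

The shared attributes are {Editor, Topic} and {Editor, Topic}⁺ = {Editor, Topic}.
The closure covers neither S1 nor S2 entirely; the join is not lossless.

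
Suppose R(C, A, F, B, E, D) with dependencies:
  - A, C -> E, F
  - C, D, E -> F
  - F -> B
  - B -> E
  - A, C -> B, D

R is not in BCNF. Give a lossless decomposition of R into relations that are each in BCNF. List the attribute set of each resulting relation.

{A, C, D, E}; {B, E}; {B, F}; {C, D, F}

Candidate key of the original relation: {A, C}.
Within {A, B, C, D, E, F}: {C, D, E}⁺ ∩ {A, B, C, D, E, F} = {B, C, D, E, F}, not the whole set, so C, D, E -> B, F violates BCNF; decompose into {B, C, D, E, F} and {A, C, D, E}.
Within {B, C, D, E, F}: {F}⁺ ∩ {B, C, D, E, F} = {B, E, F}, not the whole set, so F -> B, E violates BCNF; decompose into {B, E, F} and {C, D, F}.
Within {B, E, F}: {B}⁺ ∩ {B, E, F} = {B, E}, not the whole set, so B -> E violates BCNF; decompose into {B, E} and {B, F}.
{B, E} has no BCNF violation.
{B, F} has no BCNF violation.
{C, D, F} has no BCNF violation.
{A, C, D, E} has no BCNF violation.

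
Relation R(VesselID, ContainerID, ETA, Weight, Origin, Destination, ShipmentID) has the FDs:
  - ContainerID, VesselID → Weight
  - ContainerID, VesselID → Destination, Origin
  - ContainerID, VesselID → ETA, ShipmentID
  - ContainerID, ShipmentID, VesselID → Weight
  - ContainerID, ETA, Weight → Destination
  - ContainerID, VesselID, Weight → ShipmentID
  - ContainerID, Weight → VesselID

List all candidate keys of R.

{ContainerID, VesselID}, {ContainerID, Weight}

{ContainerID} never appears on the right of any FD, so every key must include it.
{ContainerID, VesselID} is a candidate key since {ContainerID, VesselID}⁺ = {ContainerID, Destination, ETA, Origin, ShipmentID, VesselID, Weight} covers every attribute.
{ContainerID, Weight} is a candidate key since {ContainerID, Weight}⁺ = {ContainerID, Destination, ETA, Origin, ShipmentID, VesselID, Weight} covers every attribute.
These are minimal and exhaustive — every other superkey contains one of them.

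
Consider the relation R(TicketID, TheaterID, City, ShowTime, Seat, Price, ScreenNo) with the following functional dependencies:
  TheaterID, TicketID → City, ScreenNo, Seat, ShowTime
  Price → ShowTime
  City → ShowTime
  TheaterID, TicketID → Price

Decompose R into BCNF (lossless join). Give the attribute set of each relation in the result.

{City, Price, ScreenNo, Seat, TheaterID, TicketID}; {Price, ShowTime}

Candidate key of the original relation: {TheaterID, TicketID}.
Within {City, Price, ScreenNo, Seat, ShowTime, TheaterID, TicketID}: {Price}⁺ ∩ {City, Price, ScreenNo, Seat, ShowTime, TheaterID, TicketID} = {Price, ShowTime}, not the whole set, so Price → ShowTime violates BCNF; decompose into {Price, ShowTime} and {City, Price, ScreenNo, Seat, TheaterID, TicketID}.
{Price, ShowTime} has no BCNF violation.
{City, Price, ScreenNo, Seat, TheaterID, TicketID} has no BCNF violation.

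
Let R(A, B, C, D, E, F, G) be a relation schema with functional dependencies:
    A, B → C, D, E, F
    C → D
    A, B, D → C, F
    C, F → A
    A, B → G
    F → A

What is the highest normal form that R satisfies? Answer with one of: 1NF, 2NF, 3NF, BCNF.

Candidate keys: {A, B}, {B, F}. Prime attributes: {A, B, F}.
C → D breaks BCNF: {C}⁺ = {C, D}, so {C} is not a superkey.
C → D has non-prime {D} on the right and a non-superkey on the left, so 3NF fails.
No proper subset of a key has a non-prime attribute in its closure, so there is no partial dependency; 2NF holds.

2NF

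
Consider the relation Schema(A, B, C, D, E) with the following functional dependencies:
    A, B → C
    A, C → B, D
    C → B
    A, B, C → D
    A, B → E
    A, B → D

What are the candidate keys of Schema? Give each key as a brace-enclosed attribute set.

{A, B}, {A, C}

{A} never appears on the right of any FD, so every key must include it.
Closure of {A, B} is {A, B, C, D, E}, the whole schema; {A, B} is a candidate key.
Closure of {A, C} is {A, B, C, D, E}, the whole schema; {A, C} is a candidate key.
No proper subset of any of these is a key, and no other minimal superkey exists.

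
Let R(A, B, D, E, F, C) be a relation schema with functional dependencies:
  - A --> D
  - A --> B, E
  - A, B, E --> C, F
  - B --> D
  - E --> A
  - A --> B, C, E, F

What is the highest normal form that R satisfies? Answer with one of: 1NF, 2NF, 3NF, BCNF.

Candidate keys: {A}, {E}. Prime attributes: {A, E}.
B --> D: {B}⁺ = {B, D}, which is not all of the attributes, so the left side is not a superkey — BCNF is violated.
Because {D} is non-prime and the left side of B --> D is not a superkey, the relation is not in 3NF.
Every candidate key is a single attribute, so no partial dependency is possible; 2NF holds.

2NF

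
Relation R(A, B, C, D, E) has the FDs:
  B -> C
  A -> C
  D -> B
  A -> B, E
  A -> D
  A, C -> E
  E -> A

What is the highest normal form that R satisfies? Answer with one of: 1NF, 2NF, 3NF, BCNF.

2NF

Candidate keys: {A}, {E}. Prime attributes: {A, E}.
B -> C: {B}⁺ = {B, C}, which is not all of the attributes, so the left side is not a superkey — BCNF is violated.
Because {C} is non-prime and the left side of B -> C is not a superkey, the relation is not in 3NF.
All keys have size 1, which rules out partial dependencies — 2NF is satisfied.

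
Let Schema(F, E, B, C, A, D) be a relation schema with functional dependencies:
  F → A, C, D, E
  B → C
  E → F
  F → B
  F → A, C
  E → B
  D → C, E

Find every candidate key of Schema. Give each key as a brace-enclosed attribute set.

{D}⁺ = {A, B, C, D, E, F}, which is every attribute, so {D} is a candidate key.
{E}⁺ = {A, B, C, D, E, F}, which is every attribute, so {E} is a candidate key.
{F}⁺ = {A, B, C, D, E, F}, which is every attribute, so {F} is a candidate key.
These are minimal and exhaustive — every other superkey contains one of them.

{D}, {E}, {F}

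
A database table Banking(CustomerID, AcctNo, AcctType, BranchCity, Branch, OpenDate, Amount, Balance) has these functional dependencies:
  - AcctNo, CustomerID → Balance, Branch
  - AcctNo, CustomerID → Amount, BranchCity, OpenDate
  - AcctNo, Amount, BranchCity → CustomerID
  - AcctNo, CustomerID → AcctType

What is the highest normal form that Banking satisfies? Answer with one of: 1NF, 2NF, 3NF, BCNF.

BCNF

Candidate keys: {AcctNo, Amount, BranchCity}, {AcctNo, CustomerID}. Prime attributes: {AcctNo, Amount, BranchCity, CustomerID}.
Each dependency's left side is a superkey — BCNF holds.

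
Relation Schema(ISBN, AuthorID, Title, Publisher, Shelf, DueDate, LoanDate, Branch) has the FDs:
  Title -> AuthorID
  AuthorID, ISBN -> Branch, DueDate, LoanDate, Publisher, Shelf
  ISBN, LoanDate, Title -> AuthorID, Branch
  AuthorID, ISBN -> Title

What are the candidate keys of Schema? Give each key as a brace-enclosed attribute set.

{AuthorID, ISBN}, {ISBN, Title}

{ISBN} never appears on the right of any FD, so every key must include it.
{AuthorID, ISBN}⁺ = {AuthorID, Branch, DueDate, ISBN, LoanDate, Publisher, Shelf, Title} — all of the relation — so {AuthorID, ISBN} is a candidate key.
{ISBN, Title}⁺ = {AuthorID, Branch, DueDate, ISBN, LoanDate, Publisher, Shelf, Title} — all of the relation — so {ISBN, Title} is a candidate key.
No proper subset of any of these is a key, and no other minimal superkey exists.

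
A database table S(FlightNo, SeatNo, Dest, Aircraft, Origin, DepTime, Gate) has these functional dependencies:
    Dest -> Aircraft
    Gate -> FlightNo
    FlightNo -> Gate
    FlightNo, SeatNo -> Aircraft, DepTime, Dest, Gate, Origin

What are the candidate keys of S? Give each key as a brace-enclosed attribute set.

{FlightNo, SeatNo}, {Gate, SeatNo}

{SeatNo} never appears on the right of any FD, so every key must include it.
{FlightNo, SeatNo}⁺ = {Aircraft, DepTime, Dest, FlightNo, Gate, Origin, SeatNo} — all of the relation — so {FlightNo, SeatNo} is a candidate key.
{Gate, SeatNo}⁺ = {Aircraft, DepTime, Dest, FlightNo, Gate, Origin, SeatNo} — all of the relation — so {Gate, SeatNo} is a candidate key.
Any other superkey properly contains one of these, so there are no further candidate keys.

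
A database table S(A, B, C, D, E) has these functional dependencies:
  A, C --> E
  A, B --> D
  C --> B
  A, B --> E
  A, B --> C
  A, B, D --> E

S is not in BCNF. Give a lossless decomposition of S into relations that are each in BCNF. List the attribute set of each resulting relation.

Candidate keys of the original relation: {A, B}, {A, C}.
Within {A, B, C, D, E}: {C}⁺ ∩ {A, B, C, D, E} = {B, C}, not the whole set, so C --> B violates BCNF; decompose into {B, C} and {A, C, D, E}.
{B, C}: every determinant is a superkey — BCNF.
{A, C, D, E}: every determinant is a superkey — BCNF.

{A, C, D, E}; {B, C}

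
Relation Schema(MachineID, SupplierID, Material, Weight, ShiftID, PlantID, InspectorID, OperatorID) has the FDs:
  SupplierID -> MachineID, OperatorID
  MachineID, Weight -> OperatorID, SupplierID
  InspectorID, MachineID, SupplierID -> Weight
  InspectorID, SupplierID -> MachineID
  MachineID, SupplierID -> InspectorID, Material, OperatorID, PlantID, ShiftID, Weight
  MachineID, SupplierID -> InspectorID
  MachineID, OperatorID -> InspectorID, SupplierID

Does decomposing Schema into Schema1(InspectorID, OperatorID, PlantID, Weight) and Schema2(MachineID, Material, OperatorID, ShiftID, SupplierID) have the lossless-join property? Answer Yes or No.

No

Schema1 ∩ Schema2 = {OperatorID}; its closure under F is {OperatorID}.
Schema1 ⊄ {OperatorID} and Schema2 ⊄ {OperatorID}, so the split is lossy.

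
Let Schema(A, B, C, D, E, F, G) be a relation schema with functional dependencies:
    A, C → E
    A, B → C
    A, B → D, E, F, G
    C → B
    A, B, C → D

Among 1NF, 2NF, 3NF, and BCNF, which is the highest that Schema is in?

Candidate keys: {A, B}, {A, C}. Prime attributes: {A, B, C}.
C → B breaks BCNF: {C}⁺ = {B, C}, so {C} is not a superkey.
Since {B} ⊆ prime attributes and every other non-superkey FD also has a prime right side, the schema is in 3NF.

3NF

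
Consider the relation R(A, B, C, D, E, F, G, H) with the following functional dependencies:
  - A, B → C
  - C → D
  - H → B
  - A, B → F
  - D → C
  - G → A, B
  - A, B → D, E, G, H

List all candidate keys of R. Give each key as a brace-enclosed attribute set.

{G}⁺ = {A, B, C, D, E, F, G, H}, which is every attribute, so {G} is a candidate key.
{A, B}⁺ = {A, B, C, D, E, F, G, H}, which is every attribute, so {A, B} is a candidate key.
{A, H}⁺ = {A, B, C, D, E, F, G, H}, which is every attribute, so {A, H} is a candidate key.
Any other superkey properly contains one of these, so there are no further candidate keys.

{A, B}, {A, H}, {G}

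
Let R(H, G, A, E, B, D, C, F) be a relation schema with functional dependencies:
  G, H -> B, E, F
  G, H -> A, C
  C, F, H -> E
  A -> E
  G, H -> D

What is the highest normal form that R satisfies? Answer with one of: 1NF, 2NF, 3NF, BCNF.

2NF

Candidate key: {G, H}. Prime attributes: {G, H}.
C, F, H -> E: {C, F, H}⁺ = {C, E, F, H}, which is not all of the attributes, so the left side is not a superkey — BCNF is violated.
C, F, H -> E determines the non-prime attribute {E} from a non-superkey — 3NF is violated.
No proper subset of a key has a non-prime attribute in its closure, so there is no partial dependency; 2NF holds.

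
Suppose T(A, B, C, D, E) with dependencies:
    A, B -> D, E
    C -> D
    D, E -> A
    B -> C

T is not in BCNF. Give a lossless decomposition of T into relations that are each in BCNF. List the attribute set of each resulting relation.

{A, B, E}; {B, C}; {C, D}

Candidate keys of the original relation: {A, B}, {B, E}.
In {A, B, C, D, E}, {C} is not a superkey ({C}⁺ restricted to this set is {C, D}), so split on C -> D into {C, D} and {A, B, C, E}.
{C, D} is in BCNF.
In {A, B, C, E}, {B} is not a superkey ({B}⁺ restricted to this set is {B, C}), so split on B -> C into {B, C} and {A, B, E}.
{B, C} is in BCNF.
{A, B, E} is in BCNF.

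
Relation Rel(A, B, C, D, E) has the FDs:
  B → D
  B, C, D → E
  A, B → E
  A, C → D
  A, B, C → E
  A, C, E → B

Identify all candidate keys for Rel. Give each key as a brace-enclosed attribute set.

{A, B, C}, {A, C, E}

{A, C} never appear on the right of any FD, so every key must include all of them.
{A, B, C} is a candidate key since {A, B, C}⁺ = {A, B, C, D, E} covers every attribute.
{A, C, E} is a candidate key since {A, C, E}⁺ = {A, B, C, D, E} covers every attribute.
These are minimal and exhaustive — every other superkey contains one of them.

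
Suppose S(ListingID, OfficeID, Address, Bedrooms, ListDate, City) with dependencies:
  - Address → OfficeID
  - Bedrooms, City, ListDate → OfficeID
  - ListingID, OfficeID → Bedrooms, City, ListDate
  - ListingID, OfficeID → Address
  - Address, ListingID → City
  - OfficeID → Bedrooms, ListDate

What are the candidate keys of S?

{Address, ListingID}, {Bedrooms, City, ListDate, ListingID}, {ListingID, OfficeID}

Attributes never on any right-hand side: {ListingID} — every candidate key must contain it.
Closure of {Address, ListingID} is {Address, Bedrooms, City, ListDate, ListingID, OfficeID}, the whole schema; {Address, ListingID} is a candidate key.
Closure of {ListingID, OfficeID} is {Address, Bedrooms, City, ListDate, ListingID, OfficeID}, the whole schema; {ListingID, OfficeID} is a candidate key.
Closure of {Bedrooms, City, ListDate, ListingID} is {Address, Bedrooms, City, ListDate, ListingID, OfficeID}, the whole schema; {Bedrooms, City, ListDate, ListingID} is a candidate key.
Any other superkey properly contains one of these, so there are no further candidate keys.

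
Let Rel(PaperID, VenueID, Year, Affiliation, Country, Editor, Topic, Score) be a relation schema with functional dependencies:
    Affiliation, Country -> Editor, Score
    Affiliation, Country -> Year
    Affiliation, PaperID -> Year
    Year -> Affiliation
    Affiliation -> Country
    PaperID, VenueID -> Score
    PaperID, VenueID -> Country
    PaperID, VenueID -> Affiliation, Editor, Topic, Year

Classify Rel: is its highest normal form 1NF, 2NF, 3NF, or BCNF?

Candidate key: {PaperID, VenueID}. Prime attributes: {PaperID, VenueID}.
Affiliation, Country -> Editor, Score breaks BCNF: {Affiliation, Country}⁺ = {Affiliation, Country, Editor, Score, Year}, so {Affiliation, Country} is not a superkey.
Affiliation, Country -> Editor, Score determines the non-prime attributes {Editor, Score} from a non-superkey — 3NF is violated.
Checking every proper subset of each key, none determines a non-prime attribute — 2NF is satisfied.

2NF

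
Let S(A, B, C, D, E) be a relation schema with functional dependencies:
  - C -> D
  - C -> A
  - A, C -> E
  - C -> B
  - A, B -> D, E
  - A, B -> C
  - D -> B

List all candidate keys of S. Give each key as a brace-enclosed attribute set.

{C}⁺ = {A, B, C, D, E} — all of the relation — so {C} is a candidate key.
{A, B}⁺ = {A, B, C, D, E} — all of the relation — so {A, B} is a candidate key.
{A, D}⁺ = {A, B, C, D, E} — all of the relation — so {A, D} is a candidate key.
No proper subset of any of these is a key, and no other minimal superkey exists.

{A, B}, {A, D}, {C}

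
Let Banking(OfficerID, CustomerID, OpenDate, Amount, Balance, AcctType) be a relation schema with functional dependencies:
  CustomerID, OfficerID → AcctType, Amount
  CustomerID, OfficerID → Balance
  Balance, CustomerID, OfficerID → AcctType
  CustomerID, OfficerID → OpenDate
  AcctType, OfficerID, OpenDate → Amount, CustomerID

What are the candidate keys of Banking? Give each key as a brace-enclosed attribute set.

Attributes never on any right-hand side: {OfficerID} — every candidate key must contain it.
{CustomerID, OfficerID}⁺ = {AcctType, Amount, Balance, CustomerID, OfficerID, OpenDate}, which is every attribute, so {CustomerID, OfficerID} is a candidate key.
{AcctType, OfficerID, OpenDate}⁺ = {AcctType, Amount, Balance, CustomerID, OfficerID, OpenDate}, which is every attribute, so {AcctType, OfficerID, OpenDate} is a candidate key.
No proper subset of any of these is a key, and no other minimal superkey exists.

{AcctType, OfficerID, OpenDate}, {CustomerID, OfficerID}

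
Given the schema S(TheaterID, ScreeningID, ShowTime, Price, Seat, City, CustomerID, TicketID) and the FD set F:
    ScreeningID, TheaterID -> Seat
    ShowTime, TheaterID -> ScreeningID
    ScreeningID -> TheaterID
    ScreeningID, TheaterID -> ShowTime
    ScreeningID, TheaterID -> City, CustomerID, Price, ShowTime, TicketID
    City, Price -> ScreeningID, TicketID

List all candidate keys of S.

{City, Price}, {ScreeningID}, {ShowTime, TheaterID}

{ScreeningID}⁺ = {City, CustomerID, Price, ScreeningID, Seat, ShowTime, TheaterID, TicketID}, which is every attribute, so {ScreeningID} is a candidate key.
{City, Price}⁺ = {City, CustomerID, Price, ScreeningID, Seat, ShowTime, TheaterID, TicketID}, which is every attribute, so {City, Price} is a candidate key.
{ShowTime, TheaterID}⁺ = {City, CustomerID, Price, ScreeningID, Seat, ShowTime, TheaterID, TicketID}, which is every attribute, so {ShowTime, TheaterID} is a candidate key.
No proper subset of any of these is a key, and no other minimal superkey exists.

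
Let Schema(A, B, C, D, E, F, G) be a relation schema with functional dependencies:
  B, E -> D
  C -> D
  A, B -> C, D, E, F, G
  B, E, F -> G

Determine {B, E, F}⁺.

Start with {B, E, F}.
B, E -> D applies; add {D} → now {B, D, E, F}.
B, E, F -> G applies; add {G} → now {B, D, E, F, G}.
No further FD applies.

{B, D, E, F, G}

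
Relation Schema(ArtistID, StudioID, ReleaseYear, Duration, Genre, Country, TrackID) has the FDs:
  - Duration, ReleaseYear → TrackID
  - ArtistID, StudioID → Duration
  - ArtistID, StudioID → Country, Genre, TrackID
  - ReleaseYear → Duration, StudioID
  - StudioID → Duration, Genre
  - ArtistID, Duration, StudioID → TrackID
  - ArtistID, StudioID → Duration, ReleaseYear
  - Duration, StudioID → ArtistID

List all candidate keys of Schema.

{ReleaseYear} is a candidate key since {ReleaseYear}⁺ = {ArtistID, Country, Duration, Genre, ReleaseYear, StudioID, TrackID} covers every attribute.
{StudioID} is a candidate key since {StudioID}⁺ = {ArtistID, Country, Duration, Genre, ReleaseYear, StudioID, TrackID} covers every attribute.
Any other superkey properly contains one of these, so there are no further candidate keys.

{ReleaseYear}, {StudioID}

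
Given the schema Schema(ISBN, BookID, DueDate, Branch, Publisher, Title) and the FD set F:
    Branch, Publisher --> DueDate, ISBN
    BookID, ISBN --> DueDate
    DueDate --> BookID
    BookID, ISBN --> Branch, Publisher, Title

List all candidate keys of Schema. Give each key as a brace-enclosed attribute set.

{BookID, ISBN}, {Branch, Publisher}, {DueDate, ISBN}

{BookID, ISBN}⁺ = {BookID, Branch, DueDate, ISBN, Publisher, Title} — all of the relation — so {BookID, ISBN} is a candidate key.
{Branch, Publisher}⁺ = {BookID, Branch, DueDate, ISBN, Publisher, Title} — all of the relation — so {Branch, Publisher} is a candidate key.
{DueDate, ISBN}⁺ = {BookID, Branch, DueDate, ISBN, Publisher, Title} — all of the relation — so {DueDate, ISBN} is a candidate key.
Any other superkey properly contains one of these, so there are no further candidate keys.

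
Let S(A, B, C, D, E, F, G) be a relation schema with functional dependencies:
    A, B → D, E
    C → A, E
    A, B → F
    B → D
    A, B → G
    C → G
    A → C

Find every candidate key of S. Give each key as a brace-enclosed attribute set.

No FD produces {B}, so it must be in every candidate key.
{A, B}⁺ = {A, B, C, D, E, F, G} — all of the relation — so {A, B} is a candidate key.
{B, C}⁺ = {A, B, C, D, E, F, G} — all of the relation — so {B, C} is a candidate key.
These are minimal and exhaustive — every other superkey contains one of them.

{A, B}, {B, C}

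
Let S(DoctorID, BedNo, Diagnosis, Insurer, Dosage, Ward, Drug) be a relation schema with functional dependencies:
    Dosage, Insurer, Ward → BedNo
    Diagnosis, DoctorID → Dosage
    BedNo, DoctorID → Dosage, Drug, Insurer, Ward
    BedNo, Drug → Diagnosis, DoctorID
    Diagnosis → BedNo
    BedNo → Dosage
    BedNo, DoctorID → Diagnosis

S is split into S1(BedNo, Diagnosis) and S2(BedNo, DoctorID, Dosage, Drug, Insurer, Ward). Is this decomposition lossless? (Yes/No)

No

The shared attributes are {BedNo} and {BedNo}⁺ = {BedNo, Dosage}.
S1 ⊄ {BedNo, Dosage} and S2 ⊄ {BedNo, Dosage}, so the split is lossy.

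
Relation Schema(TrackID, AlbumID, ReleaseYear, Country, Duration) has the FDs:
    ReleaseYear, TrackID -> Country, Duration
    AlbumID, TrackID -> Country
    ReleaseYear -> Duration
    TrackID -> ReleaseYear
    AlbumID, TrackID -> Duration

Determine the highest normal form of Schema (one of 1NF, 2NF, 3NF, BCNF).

Candidate key: {AlbumID, TrackID}. Prime attributes: {AlbumID, TrackID}.
ReleaseYear, TrackID -> Country, Duration breaks BCNF: {ReleaseYear, TrackID}⁺ = {Country, Duration, ReleaseYear, TrackID}, so {ReleaseYear, TrackID} is not a superkey.
Because {Country, Duration} are non-prime and the left side of ReleaseYear, TrackID -> Country, Duration is not a superkey, the relation is not in 3NF.
Since {TrackID} ⊂ {AlbumID, TrackID} and {TrackID}⁺ ⊇ {Country, Duration, ReleaseYear} with {Country, Duration, ReleaseYear} non-prime, there is a partial dependency; 2NF fails.

1NF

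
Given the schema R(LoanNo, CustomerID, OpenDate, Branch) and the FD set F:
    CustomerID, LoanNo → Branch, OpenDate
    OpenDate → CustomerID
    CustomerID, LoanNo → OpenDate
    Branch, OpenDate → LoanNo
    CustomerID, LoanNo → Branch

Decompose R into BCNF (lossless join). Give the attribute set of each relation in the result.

{Branch, LoanNo, OpenDate}; {CustomerID, OpenDate}

Candidate keys of the original relation: {Branch, OpenDate}, {CustomerID, LoanNo}, {LoanNo, OpenDate}.
{Branch, CustomerID, LoanNo, OpenDate}: {OpenDate} determines {CustomerID, OpenDate} here but is not a superkey — split on OpenDate → CustomerID, giving {CustomerID, OpenDate} and {Branch, LoanNo, OpenDate}.
{CustomerID, OpenDate} is in BCNF.
{Branch, LoanNo, OpenDate} is in BCNF.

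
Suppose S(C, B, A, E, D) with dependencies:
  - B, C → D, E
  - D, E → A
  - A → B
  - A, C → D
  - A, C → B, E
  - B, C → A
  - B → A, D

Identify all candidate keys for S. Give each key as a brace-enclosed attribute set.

{C} never appears on the right of any FD, so every key must include it.
{A, C}⁺ = {A, B, C, D, E}, which is every attribute, so {A, C} is a candidate key.
{B, C}⁺ = {A, B, C, D, E}, which is every attribute, so {B, C} is a candidate key.
{C, D, E}⁺ = {A, B, C, D, E}, which is every attribute, so {C, D, E} is a candidate key.
These are minimal and exhaustive — every other superkey contains one of them.

{A, C}, {B, C}, {C, D, E}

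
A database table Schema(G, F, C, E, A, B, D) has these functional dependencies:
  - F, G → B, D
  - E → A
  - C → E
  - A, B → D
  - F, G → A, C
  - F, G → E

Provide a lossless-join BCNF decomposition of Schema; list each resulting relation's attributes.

Candidate key of the original relation: {F, G}.
Within {A, B, C, D, E, F, G}: {E}⁺ ∩ {A, B, C, D, E, F, G} = {A, E}, not the whole set, so E → A violates BCNF; decompose into {A, E} and {B, C, D, E, F, G}.
{A, E} is in BCNF.
Within {B, C, D, E, F, G}: {C}⁺ ∩ {B, C, D, E, F, G} = {C, E}, not the whole set, so C → E violates BCNF; decompose into {C, E} and {B, C, D, F, G}.
{C, E} is in BCNF.
Within {B, C, D, F, G}: {B, C}⁺ ∩ {B, C, D, F, G} = {B, C, D}, not the whole set, so B, C → D violates BCNF; decompose into {B, C, D} and {B, C, F, G}.
{B, C, D} is in BCNF.
{B, C, F, G} is in BCNF.

{A, E}; {B, C, D}; {B, C, F, G}; {C, E}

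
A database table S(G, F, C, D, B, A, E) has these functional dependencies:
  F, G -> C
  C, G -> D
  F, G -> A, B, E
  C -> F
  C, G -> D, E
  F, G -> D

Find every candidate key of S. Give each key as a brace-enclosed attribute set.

{C, G}, {F, G}

Attributes never on any right-hand side: {G} — every candidate key must contain it.
{C, G}⁺ = {A, B, C, D, E, F, G}, which is every attribute, so {C, G} is a candidate key.
{F, G}⁺ = {A, B, C, D, E, F, G}, which is every attribute, so {F, G} is a candidate key.
These are minimal and exhaustive — every other superkey contains one of them.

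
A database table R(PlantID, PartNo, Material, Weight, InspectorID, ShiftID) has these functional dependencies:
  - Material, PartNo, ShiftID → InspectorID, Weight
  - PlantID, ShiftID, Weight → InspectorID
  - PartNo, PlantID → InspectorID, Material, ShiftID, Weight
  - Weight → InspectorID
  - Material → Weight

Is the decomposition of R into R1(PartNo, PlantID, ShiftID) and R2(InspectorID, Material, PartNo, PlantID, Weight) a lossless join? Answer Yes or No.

R1 ∩ R2 = {PartNo, PlantID}; its closure under F is {InspectorID, Material, PartNo, PlantID, ShiftID, Weight}.
This includes all of R1, so the common attributes are a superkey of R1 — the join is lossless.

Yes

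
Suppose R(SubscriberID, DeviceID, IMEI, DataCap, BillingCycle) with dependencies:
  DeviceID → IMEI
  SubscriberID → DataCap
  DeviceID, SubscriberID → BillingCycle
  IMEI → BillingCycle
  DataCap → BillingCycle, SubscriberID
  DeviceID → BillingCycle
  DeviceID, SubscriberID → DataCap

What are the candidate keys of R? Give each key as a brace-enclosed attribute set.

{DataCap, DeviceID}, {DeviceID, SubscriberID}

{DeviceID} never appears on the right of any FD, so every key must include it.
{DataCap, DeviceID}⁺ = {BillingCycle, DataCap, DeviceID, IMEI, SubscriberID} — all of the relation — so {DataCap, DeviceID} is a candidate key.
{DeviceID, SubscriberID}⁺ = {BillingCycle, DataCap, DeviceID, IMEI, SubscriberID} — all of the relation — so {DeviceID, SubscriberID} is a candidate key.
Any other superkey properly contains one of these, so there are no further candidate keys.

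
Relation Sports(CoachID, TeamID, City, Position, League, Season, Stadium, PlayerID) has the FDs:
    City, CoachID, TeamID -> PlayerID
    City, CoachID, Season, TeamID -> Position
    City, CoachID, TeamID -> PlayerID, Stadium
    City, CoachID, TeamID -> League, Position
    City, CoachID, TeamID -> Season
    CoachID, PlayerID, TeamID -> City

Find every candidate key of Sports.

{City, CoachID, TeamID}, {CoachID, PlayerID, TeamID}

{CoachID, TeamID} never appear on the right of any FD, so every key must include all of them.
{City, CoachID, TeamID} is a candidate key since {City, CoachID, TeamID}⁺ = {City, CoachID, League, PlayerID, Position, Season, Stadium, TeamID} covers every attribute.
{CoachID, PlayerID, TeamID} is a candidate key since {CoachID, PlayerID, TeamID}⁺ = {City, CoachID, League, PlayerID, Position, Season, Stadium, TeamID} covers every attribute.
Any other superkey properly contains one of these, so there are no further candidate keys.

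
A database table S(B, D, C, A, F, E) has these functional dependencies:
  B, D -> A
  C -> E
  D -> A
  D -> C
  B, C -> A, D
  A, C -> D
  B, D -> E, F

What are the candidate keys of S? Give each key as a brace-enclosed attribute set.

{B, C}, {B, D}

No FD produces {B}, so it must be in every candidate key.
{B, C} is a candidate key since {B, C}⁺ = {A, B, C, D, E, F} covers every attribute.
{B, D} is a candidate key since {B, D}⁺ = {A, B, C, D, E, F} covers every attribute.
Any other superkey properly contains one of these, so there are no further candidate keys.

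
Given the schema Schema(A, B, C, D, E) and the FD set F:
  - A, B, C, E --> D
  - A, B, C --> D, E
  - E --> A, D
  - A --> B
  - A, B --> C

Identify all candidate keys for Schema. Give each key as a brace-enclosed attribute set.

Closure of {A} is {A, B, C, D, E}, the whole schema; {A} is a candidate key.
Closure of {E} is {A, B, C, D, E}, the whole schema; {E} is a candidate key.
These are minimal and exhaustive — every other superkey contains one of them.

{A}, {E}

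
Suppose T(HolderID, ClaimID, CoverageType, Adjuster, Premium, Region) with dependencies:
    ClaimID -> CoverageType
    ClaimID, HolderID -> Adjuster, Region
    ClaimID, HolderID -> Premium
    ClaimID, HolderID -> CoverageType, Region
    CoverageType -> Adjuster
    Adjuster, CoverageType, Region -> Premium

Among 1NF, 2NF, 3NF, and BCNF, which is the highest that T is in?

Candidate key: {ClaimID, HolderID}. Prime attributes: {ClaimID, HolderID}.
ClaimID -> CoverageType: {ClaimID}⁺ = {Adjuster, ClaimID, CoverageType}, which is not all of the attributes, so the left side is not a superkey — BCNF is violated.
ClaimID -> CoverageType has non-prime {CoverageType} on the right and a non-superkey on the left, so 3NF fails.
The proper key subset {ClaimID} of {ClaimID, HolderID} determines non-prime {Adjuster, CoverageType}, so the relation is not even in 2NF.

1NF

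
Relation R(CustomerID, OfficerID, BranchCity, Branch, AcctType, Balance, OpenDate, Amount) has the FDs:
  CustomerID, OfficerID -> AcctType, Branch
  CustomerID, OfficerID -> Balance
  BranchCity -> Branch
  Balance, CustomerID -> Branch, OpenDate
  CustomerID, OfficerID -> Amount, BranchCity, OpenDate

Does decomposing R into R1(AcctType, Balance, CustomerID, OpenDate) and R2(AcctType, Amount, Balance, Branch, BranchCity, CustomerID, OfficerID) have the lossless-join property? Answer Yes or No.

Yes

Common attributes: {AcctType, Balance, CustomerID}; their closure is {AcctType, Balance, Branch, CustomerID, OpenDate}.
This includes all of R1, so the common attributes are a superkey of R1 — the join is lossless.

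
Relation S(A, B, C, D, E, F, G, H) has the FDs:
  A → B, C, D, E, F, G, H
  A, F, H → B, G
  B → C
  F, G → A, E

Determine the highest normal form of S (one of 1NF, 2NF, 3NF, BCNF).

Candidate keys: {A}, {F, G}. Prime attributes: {A, F, G}.
B → C breaks BCNF: {B}⁺ = {B, C}, so {B} is not a superkey.
B → C determines the non-prime attribute {C} from a non-superkey — 3NF is violated.
Checking every proper subset of each key, none determines a non-prime attribute — 2NF is satisfied.

2NF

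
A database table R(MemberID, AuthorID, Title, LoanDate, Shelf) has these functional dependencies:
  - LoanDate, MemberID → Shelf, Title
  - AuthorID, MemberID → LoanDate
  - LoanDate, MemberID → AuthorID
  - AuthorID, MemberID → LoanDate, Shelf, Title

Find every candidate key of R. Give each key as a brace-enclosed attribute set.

{AuthorID, MemberID}, {LoanDate, MemberID}

Attributes never on any right-hand side: {MemberID} — every candidate key must contain it.
Closure of {AuthorID, MemberID} is {AuthorID, LoanDate, MemberID, Shelf, Title}, the whole schema; {AuthorID, MemberID} is a candidate key.
Closure of {LoanDate, MemberID} is {AuthorID, LoanDate, MemberID, Shelf, Title}, the whole schema; {LoanDate, MemberID} is a candidate key.
These are minimal and exhaustive — every other superkey contains one of them.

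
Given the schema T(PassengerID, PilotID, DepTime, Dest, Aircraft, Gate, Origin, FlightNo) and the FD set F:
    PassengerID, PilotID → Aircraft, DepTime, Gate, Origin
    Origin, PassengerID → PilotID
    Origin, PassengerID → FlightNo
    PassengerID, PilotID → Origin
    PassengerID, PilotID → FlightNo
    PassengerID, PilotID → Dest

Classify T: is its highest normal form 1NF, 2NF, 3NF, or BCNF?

Candidate keys: {Origin, PassengerID}, {PassengerID, PilotID}. Prime attributes: {Origin, PassengerID, PilotID}.
Every FD has a superkey on the left, so the relation is in BCNF.

BCNF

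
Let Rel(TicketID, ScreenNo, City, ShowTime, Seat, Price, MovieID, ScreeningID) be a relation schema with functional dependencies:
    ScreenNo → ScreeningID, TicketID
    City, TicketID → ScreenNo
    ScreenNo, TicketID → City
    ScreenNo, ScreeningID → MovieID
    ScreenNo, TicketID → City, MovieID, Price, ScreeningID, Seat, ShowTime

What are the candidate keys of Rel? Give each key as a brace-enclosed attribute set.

{ScreenNo} is a candidate key since {ScreenNo}⁺ = {City, MovieID, Price, ScreenNo, ScreeningID, Seat, ShowTime, TicketID} covers every attribute.
{City, TicketID} is a candidate key since {City, TicketID}⁺ = {City, MovieID, Price, ScreenNo, ScreeningID, Seat, ShowTime, TicketID} covers every attribute.
These are minimal and exhaustive — every other superkey contains one of them.

{City, TicketID}, {ScreenNo}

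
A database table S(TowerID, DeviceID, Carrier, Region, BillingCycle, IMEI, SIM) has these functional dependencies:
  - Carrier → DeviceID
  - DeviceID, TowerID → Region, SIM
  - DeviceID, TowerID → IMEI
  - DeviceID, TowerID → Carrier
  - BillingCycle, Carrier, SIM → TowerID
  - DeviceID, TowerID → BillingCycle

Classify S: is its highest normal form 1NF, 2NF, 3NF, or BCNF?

Candidate keys: {BillingCycle, Carrier, SIM}, {Carrier, TowerID}, {DeviceID, TowerID}. Prime attributes: {BillingCycle, Carrier, DeviceID, SIM, TowerID}.
Carrier → DeviceID breaks BCNF: {Carrier}⁺ = {Carrier, DeviceID}, so {Carrier} is not a superkey.
Its right-hand attributes {DeviceID} are all prime, as are those of every other non-superkey FD — the relation is in 3NF.

3NF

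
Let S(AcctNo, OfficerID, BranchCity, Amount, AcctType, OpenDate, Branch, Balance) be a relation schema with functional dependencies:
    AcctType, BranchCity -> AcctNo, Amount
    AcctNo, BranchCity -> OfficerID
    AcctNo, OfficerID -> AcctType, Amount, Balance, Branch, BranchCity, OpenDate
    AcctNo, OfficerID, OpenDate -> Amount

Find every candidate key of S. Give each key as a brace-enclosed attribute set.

{AcctNo, BranchCity}, {AcctNo, OfficerID}, {AcctType, BranchCity}

{AcctNo, BranchCity}⁺ = {AcctNo, AcctType, Amount, Balance, Branch, BranchCity, OfficerID, OpenDate}, which is every attribute, so {AcctNo, BranchCity} is a candidate key.
{AcctNo, OfficerID}⁺ = {AcctNo, AcctType, Amount, Balance, Branch, BranchCity, OfficerID, OpenDate}, which is every attribute, so {AcctNo, OfficerID} is a candidate key.
{AcctType, BranchCity}⁺ = {AcctNo, AcctType, Amount, Balance, Branch, BranchCity, OfficerID, OpenDate}, which is every attribute, so {AcctType, BranchCity} is a candidate key.
These are minimal and exhaustive — every other superkey contains one of them.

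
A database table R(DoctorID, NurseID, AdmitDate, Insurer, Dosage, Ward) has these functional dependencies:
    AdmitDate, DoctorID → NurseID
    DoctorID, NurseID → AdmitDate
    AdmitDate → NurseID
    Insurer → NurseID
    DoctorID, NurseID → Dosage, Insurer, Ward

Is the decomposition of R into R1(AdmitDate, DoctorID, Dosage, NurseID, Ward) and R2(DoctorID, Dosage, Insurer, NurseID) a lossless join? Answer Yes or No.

Yes

R1 ∩ R2 = {DoctorID, Dosage, NurseID}; its closure under F is {AdmitDate, DoctorID, Dosage, Insurer, NurseID, Ward}.
This includes all of R1, so the common attributes are a superkey of R1 — the join is lossless.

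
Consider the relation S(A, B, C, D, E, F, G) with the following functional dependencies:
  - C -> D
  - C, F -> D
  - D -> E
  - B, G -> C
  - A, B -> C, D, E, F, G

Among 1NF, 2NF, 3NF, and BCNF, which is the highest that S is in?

Candidate key: {A, B}. Prime attributes: {A, B}.
For C -> D we have {C}⁺ = {C, D, E}; {C} is not a superkey, so BCNF fails.
C -> D determines the non-prime attribute {D} from a non-superkey — 3NF is violated.
No proper subset of a key has a non-prime attribute in its closure, so there is no partial dependency; 2NF holds.

2NF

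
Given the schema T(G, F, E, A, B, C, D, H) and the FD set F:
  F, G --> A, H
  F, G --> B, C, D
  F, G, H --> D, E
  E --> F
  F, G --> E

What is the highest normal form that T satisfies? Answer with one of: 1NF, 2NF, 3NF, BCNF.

3NF

Candidate keys: {E, G}, {F, G}. Prime attributes: {E, F, G}.
For E --> F we have {E}⁺ = {E, F}; {E} is not a superkey, so BCNF fails.
Since {F} ⊆ prime attributes and every other non-superkey FD also has a prime right side, the schema is in 3NF.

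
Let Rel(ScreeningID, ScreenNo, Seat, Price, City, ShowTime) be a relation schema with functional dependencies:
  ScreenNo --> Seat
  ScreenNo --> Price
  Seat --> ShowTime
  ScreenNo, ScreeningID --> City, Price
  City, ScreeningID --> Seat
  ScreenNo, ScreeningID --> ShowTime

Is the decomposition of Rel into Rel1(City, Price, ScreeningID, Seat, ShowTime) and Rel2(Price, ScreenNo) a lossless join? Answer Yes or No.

The shared attributes are {Price} and {Price}⁺ = {Price}.
Rel1 ⊄ {Price} and Rel2 ⊄ {Price}, so the split is lossy.

No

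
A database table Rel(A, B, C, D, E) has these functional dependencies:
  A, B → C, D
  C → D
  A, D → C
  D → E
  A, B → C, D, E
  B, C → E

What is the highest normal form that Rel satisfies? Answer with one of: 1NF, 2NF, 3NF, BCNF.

2NF

Candidate key: {A, B}. Prime attributes: {A, B}.
C → D breaks BCNF: {C}⁺ = {C, D, E}, so {C} is not a superkey.
C → D has non-prime {D} on the right and a non-superkey on the left, so 3NF fails.
Checking every proper subset of each key, none determines a non-prime attribute — 2NF is satisfied.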